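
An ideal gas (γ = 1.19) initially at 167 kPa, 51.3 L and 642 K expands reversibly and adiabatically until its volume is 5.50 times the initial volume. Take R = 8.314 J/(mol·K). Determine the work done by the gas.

12500 J

n = P₁V₁/(RT₁) = 167×51.3/(8.314×642) = 1.61 mol.
Adiabatic: TV^(γ−1) = const ⇒ T₂ = 642×(0.182)^0.190 = 464 K; PV^γ = const ⇒ P₂ = 22.0 kPa.
ΔU = nCvΔT = 1.61×43.8×(464−642) = -12500 J.
Q = 0 for an adiabatic process, so W = −ΔU = 12500 J.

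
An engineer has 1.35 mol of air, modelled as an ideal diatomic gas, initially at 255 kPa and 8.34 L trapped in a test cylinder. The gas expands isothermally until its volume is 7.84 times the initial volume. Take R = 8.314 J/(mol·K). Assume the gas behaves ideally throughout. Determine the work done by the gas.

T₁ = P₁V₁/(nR) = 255×8.34/(1.35×8.314) = 189 K.
Isothermal: T stays 189 K; PV = const ⇒ V₂ = 65.4 L, P₂ = 32.5 kPa.
W = nRT ln(V₂/V₁) = 1.35×8.314×189×ln(7.84) = 4380 J.

4380 J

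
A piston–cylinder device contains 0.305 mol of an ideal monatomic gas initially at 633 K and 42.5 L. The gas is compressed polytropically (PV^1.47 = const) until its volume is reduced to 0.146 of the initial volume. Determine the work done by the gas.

-5020 J

P₁ = nRT₁/V₁ = 0.305×8.314×633/42.5 = 37.8 kPa.
Polytropic n=1.47: T₂ = T₁(V₁/V₂)^(n−1) = 633×(6.85)^0.47 = 1560 K; P₂ = P₁(V₁/V₂)^n = 639 kPa.
W = (P₁V₁−P₂V₂)/(n−1) = (37.8×42.5−639×6.20)/0.47 = -5020 J.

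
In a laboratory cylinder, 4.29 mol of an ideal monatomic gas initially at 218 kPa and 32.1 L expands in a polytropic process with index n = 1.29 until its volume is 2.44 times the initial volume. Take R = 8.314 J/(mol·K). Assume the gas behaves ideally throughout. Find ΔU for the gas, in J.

-2390 J

T₁ = P₁V₁/(nR) = 218×32.1/(4.29×8.314) = 196 K.
Polytropic n=1.29: T₂ = T₁(V₁/V₂)^(n−1) = 196×(0.410)^0.29 = 151 K; P₂ = P₁(V₁/V₂)^n = 69.0 kPa.
For an ideal gas ΔU = nCvΔT with Cv = (3/2)R = 12.5 J/(mol·K).
ΔU = 4.29×12.5×(151−196) = -2390 J.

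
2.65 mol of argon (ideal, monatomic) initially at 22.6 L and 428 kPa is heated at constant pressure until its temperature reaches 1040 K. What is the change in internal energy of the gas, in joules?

T₁ = P₁V₁/(nR) = 428×22.6/(2.65×8.314) = 439 K.
Isobaric: P stays 428 kPa; V/T = const ⇒ T₂ = 1040 K, V₂ = 53.5 L.
For an ideal gas ΔU = nCvΔT with Cv = (3/2)R = 12.5 J/(mol·K).
ΔU = 2.65×12.5×(1040−439) = 19900 J.

19900 J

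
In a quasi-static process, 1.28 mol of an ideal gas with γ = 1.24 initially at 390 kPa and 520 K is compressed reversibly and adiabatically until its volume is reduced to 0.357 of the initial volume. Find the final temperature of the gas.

666 K

V₁ = nRT₁/P₁ = 1.28×8.314×520/390 = 14.2 L.
Adiabatic: TV^(γ−1) = const ⇒ T₂ = 520×(2.80)^0.240 = 666 K; PV^γ = const ⇒ P₂ = 1400 kPa.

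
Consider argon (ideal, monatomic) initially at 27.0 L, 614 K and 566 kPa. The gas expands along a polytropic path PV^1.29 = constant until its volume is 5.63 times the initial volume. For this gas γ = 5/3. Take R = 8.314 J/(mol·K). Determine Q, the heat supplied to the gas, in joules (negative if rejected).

11700 J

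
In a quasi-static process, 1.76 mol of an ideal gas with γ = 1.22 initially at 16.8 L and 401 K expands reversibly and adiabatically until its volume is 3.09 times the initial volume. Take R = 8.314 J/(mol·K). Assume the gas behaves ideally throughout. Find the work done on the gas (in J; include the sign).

-5860 J

P₁ = nRT₁/V₁ = 1.76×8.314×401/16.8 = 349 kPa.
Adiabatic: TV^(γ−1) = const ⇒ T₂ = 401×(0.324)^0.220 = 313 K; PV^γ = const ⇒ P₂ = 88.2 kPa.
ΔU = nCvΔT = 1.76×37.8×(313−401) = -5860 J.
Q = 0 for an adiabatic process, so W = −ΔU = 5860 J.
Work done on the gas = −W_by = -5860 J.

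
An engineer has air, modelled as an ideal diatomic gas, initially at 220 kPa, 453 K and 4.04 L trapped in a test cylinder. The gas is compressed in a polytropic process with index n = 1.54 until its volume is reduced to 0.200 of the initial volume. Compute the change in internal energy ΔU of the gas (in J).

3080 J

n = P₁V₁/(RT₁) = 220×4.04/(8.314×453) = 0.236 mol.
Polytropic n=1.54: T₂ = T₁(V₁/V₂)^(n−1) = 453×(5.00)^0.54 = 1080 K; P₂ = P₁(V₁/V₂)^n = 2620 kPa.
For an ideal gas ΔU = nCvΔT with Cv = (5/2)R = 20.8 J/(mol·K).
ΔU = 0.236×20.8×(1080−453) = 3080 J.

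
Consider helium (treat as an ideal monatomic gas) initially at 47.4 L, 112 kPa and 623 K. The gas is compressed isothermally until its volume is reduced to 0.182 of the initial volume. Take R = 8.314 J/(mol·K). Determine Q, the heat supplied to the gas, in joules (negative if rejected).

-9040 J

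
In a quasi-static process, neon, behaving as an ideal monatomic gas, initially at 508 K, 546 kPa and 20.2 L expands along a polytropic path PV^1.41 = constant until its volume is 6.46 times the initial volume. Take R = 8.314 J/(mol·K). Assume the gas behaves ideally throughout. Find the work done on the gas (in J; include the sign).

-14400 J

n = P₁V₁/(RT₁) = 546×20.2/(8.314×508) = 2.61 mol.
Polytropic n=1.41: T₂ = T₁(V₁/V₂)^(n−1) = 508×(0.155)^0.41 = 236 K; P₂ = P₁(V₁/V₂)^n = 39.3 kPa.
W = (P₁V₁−P₂V₂)/(n−1) = (546×20.2−39.3×130)/0.41 = 14400 J.
Work done on the gas = −W_by = -14400 J.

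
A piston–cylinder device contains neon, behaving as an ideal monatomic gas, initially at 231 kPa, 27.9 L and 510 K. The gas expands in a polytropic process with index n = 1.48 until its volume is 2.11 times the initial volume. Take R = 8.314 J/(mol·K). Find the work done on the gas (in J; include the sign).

-4040 J

n = P₁V₁/(RT₁) = 231×27.9/(8.314×510) = 1.52 mol.
Polytropic n=1.48: T₂ = T₁(V₁/V₂)^(n−1) = 510×(0.474)^0.48 = 356 K; P₂ = P₁(V₁/V₂)^n = 76.5 kPa.
W = (P₁V₁−P₂V₂)/(n−1) = (231×27.9−76.5×58.9)/0.48 = 4040 J.
Work done on the gas = −W_by = -4040 J.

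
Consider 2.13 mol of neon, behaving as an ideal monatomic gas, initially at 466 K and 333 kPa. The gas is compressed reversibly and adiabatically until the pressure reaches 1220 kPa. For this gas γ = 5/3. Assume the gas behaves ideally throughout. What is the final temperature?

783 K

V₁ = nRT₁/P₁ = 2.13×8.314×466/333 = 24.8 L.
Adiabatic: T₂/T₁ = (P₂/P₁)^((γ−1)/γ) ⇒ T₂ = 466×(3.66)^0.400 = 783 K; V₂ = 11.4 L.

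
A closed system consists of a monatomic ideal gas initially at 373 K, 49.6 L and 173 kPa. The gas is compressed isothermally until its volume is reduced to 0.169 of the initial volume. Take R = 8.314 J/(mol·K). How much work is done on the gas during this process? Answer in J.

n = P₁V₁/(RT₁) = 173×49.6/(8.314×373) = 2.77 mol.
Isothermal: T stays 373 K; PV = const ⇒ V₂ = 8.38 L, P₂ = 1020 kPa.
W = nRT ln(V₂/V₁) = 2.77×8.314×373×ln(0.169) = -15300 J.
Work done on the gas = −W_by = 15300 J.

15300 J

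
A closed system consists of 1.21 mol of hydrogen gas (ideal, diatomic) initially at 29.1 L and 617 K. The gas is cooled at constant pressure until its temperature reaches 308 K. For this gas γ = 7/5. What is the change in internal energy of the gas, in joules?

-7770 J

P₁ = nRT₁/V₁ = 1.21×8.314×617/29.1 = 213 kPa.
Isobaric: P stays 213 kPa; V/T = const ⇒ T₂ = 308 K, V₂ = 14.5 L.
For an ideal gas ΔU = nCvΔT with Cv = (5/2)R = 20.8 J/(mol·K).
ΔU = 1.21×20.8×(308−617) = -7770 J.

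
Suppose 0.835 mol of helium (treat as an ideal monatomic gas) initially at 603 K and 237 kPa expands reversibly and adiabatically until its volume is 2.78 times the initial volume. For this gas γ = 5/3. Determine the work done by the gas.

3100 J

V₁ = nRT₁/P₁ = 0.835×8.314×603/237 = 17.7 L.
Adiabatic: TV^(γ−1) = const ⇒ T₂ = 603×(0.360)^0.667 = 305 K; PV^γ = const ⇒ P₂ = 43.1 kPa.
ΔU = nCvΔT = 0.835×12.5×(305−603) = -3100 J.
Q = 0 for an adiabatic process, so W = −ΔU = 3100 J.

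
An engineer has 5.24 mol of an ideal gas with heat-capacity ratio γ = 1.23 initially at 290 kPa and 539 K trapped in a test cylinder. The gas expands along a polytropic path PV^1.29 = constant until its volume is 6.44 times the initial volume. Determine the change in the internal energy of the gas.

V₁ = nRT₁/P₁ = 5.24×8.314×539/290 = 81.0 L.
Polytropic n=1.29: T₂ = T₁(V₁/V₂)^(n−1) = 539×(0.155)^0.29 = 314 K; P₂ = P₁(V₁/V₂)^n = 26.2 kPa.
For an ideal gas ΔU = nCvΔT with Cv = R/(γ−1) = 36.1 J/(mol·K).
ΔU = 5.24×36.1×(314−539) = -42600 J.

-42600 J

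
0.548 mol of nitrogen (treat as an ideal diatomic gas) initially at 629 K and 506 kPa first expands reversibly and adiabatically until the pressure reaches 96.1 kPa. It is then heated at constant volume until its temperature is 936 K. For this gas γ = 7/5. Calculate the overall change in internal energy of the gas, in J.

3500 J

V₁ = nRT₁/P₁ = 0.548×8.314×629/506 = 5.66 L.
Step 1 — Adiabatic: T₂/T₁ = (P₂/P₁)^((γ−1)/γ) ⇒ T₂ = 629×(0.190)^0.286 = 391 K; V₂ = 18.6 L.
ΔU = nCvΔT = 0.548×20.8×(391−629) = -2710 J.
Q = 0 for an adiabatic process, so W = −ΔU = 2710 J.
State after step 1: P = 96.1 kPa, V = 18.6 L, T = 391 K.
Step 2 — Isochoric: V stays 18.6 L; P/T = const ⇒ T₂ = 936 K, P₂ = 230 kPa.
W = 0 (no volume change).
ΔU = nCvΔT = 0.548×20.8×(936−391) = 6200 J.
Q = ΔU = 6200 J.
Net over both steps: W = 2710 J, Q = 6200 J, ΔU = 3500 J.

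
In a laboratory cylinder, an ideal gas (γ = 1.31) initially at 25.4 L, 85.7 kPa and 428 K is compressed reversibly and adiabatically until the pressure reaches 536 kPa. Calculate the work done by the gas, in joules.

n = P₁V₁/(RT₁) = 85.7×25.4/(8.314×428) = 0.612 mol.
Adiabatic: T₂/T₁ = (P₂/P₁)^((γ−1)/γ) ⇒ T₂ = 428×(6.25)^0.237 = 660 K; V₂ = 6.27 L.
ΔU = nCvΔT = 0.612×26.8×(660−428) = 3810 J.
Q = 0 for an adiabatic process, so W = −ΔU = -3810 J.

-3810 J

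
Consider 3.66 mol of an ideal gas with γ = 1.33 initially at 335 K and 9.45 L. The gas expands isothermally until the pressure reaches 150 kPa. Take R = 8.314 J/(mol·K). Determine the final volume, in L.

68.0 L

P₁ = nRT₁/V₁ = 3.66×8.314×335/9.45 = 1080 kPa.
Isothermal: T stays 335 K; PV = const ⇒ V₂ = 68.0 L, P₂ = 150 kPa.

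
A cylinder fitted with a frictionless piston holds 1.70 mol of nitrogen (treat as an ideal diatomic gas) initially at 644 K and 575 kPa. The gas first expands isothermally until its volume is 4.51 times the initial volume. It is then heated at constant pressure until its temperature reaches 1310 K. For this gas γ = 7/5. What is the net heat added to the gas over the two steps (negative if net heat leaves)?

V₁ = nRT₁/P₁ = 1.70×8.314×644/575 = 15.8 L.
Step 1 — Isothermal: T stays 644 K; PV = const ⇒ V₂ = 71.4 L, P₂ = 127 kPa.
ΔU = 0 (ideal gas, T constant).
W = nRT ln(V₂/V₁) = 1.70×8.314×644×ln(4.51) = 13700 J.
Q = ΔU + W = 13700 J.
State after step 1: P = 127 kPa, V = 71.4 L, T = 644 K.
Step 2 — Isobaric: P stays 127 kPa; V/T = const ⇒ T₂ = 1310 K, V₂ = 145 L.
W = PΔV = 127×(145−71.4) kPa·L = 9410 J.
ΔU = nCvΔT = 1.70×20.8×(1310−644) = 23500 J.
Q = ΔU + W = nCpΔT = 32900 J.
Net over both steps: W = 23100 J, Q = 46700 J, ΔU = 23500 J.

46700 J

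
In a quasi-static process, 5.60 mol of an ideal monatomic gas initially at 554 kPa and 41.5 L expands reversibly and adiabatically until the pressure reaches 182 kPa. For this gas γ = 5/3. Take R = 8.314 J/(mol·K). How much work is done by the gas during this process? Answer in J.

T₁ = P₁V₁/(nR) = 554×41.5/(5.60×8.314) = 494 K.
Adiabatic: T₂/T₁ = (P₂/P₁)^((γ−1)/γ) ⇒ T₂ = 494×(0.329)^0.400 = 316 K; V₂ = 80.9 L.
ΔU = nCvΔT = 5.60×12.5×(316−494) = -12400 J.
Q = 0 for an adiabatic process, so W = −ΔU = 12400 J.

12400 J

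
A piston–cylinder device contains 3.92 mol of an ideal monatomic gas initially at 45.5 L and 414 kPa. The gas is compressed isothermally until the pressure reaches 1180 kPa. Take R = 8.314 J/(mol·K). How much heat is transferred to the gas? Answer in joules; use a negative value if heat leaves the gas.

T₁ = P₁V₁/(nR) = 414×45.5/(3.92×8.314) = 578 K.
Isothermal: T stays 578 K; PV = const ⇒ V₂ = 16.0 L, P₂ = 1180 kPa.
ΔU = 0 (ideal gas, T constant).
W = nRT ln(V₂/V₁) = 3.92×8.314×578×ln(0.351) = -19700 J.
Q = ΔU + W = -19700 J.

-19700 J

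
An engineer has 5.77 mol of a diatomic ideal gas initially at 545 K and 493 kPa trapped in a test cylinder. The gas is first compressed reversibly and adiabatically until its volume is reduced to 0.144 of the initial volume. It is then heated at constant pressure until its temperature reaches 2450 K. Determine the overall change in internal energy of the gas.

228000 J

V₁ = nRT₁/P₁ = 5.77×8.314×545/493 = 53.0 L.
Step 1 — Adiabatic: TV^(γ−1) = const ⇒ T₂ = 545×(6.94)^0.400 = 1180 K; PV^γ = const ⇒ P₂ = 7430 kPa.
ΔU = nCvΔT = 5.77×20.8×(1180−545) = 76500 J.
Q = 0 for an adiabatic process, so W = −ΔU = -76500 J.
State after step 1: P = 7430 kPa, V = 7.64 L, T = 1180 K.
Step 2 — Isobaric: P stays 7430 kPa; V/T = const ⇒ T₂ = 2450 K, V₂ = 15.8 L.
W = PΔV = 7430×(15.8−7.64) kPa·L = 60800 J.
ΔU = nCvΔT = 5.77×20.8×(2450−1180) = 152000 J.
Q = ΔU + W = nCpΔT = 213000 J.
Net over both steps: W = -15800 J, Q = 213000 J, ΔU = 228000 J.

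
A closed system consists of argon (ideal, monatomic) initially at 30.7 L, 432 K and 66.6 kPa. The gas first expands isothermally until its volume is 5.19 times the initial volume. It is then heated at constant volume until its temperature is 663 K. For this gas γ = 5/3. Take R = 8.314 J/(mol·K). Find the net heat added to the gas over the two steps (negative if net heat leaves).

5010 J

n = P₁V₁/(RT₁) = 66.6×30.7/(8.314×432) = 0.569 mol.
Step 1 — Isothermal: T stays 432 K; PV = const ⇒ V₂ = 159 L, P₂ = 12.8 kPa.
ΔU = 0 (ideal gas, T constant).
W = nRT ln(V₂/V₁) = 0.569×8.314×432×ln(5.19) = 3370 J.
Q = ΔU + W = 3370 J.
State after step 1: P = 12.8 kPa, V = 159 L, T = 432 K.
Step 2 — Isochoric: V stays 159 L; P/T = const ⇒ T₂ = 663 K, P₂ = 19.7 kPa.
W = 0 (no volume change).
ΔU = nCvΔT = 0.569×12.5×(663−432) = 1640 J.
Q = ΔU = 1640 J.
Net over both steps: W = 3370 J, Q = 5010 J, ΔU = 1640 J.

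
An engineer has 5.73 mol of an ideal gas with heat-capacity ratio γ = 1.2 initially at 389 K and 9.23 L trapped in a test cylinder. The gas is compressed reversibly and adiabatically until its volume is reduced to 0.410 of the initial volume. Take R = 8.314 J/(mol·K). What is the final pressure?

5850 kPa

P₁ = nRT₁/V₁ = 5.73×8.314×389/9.23 = 2010 kPa.
Adiabatic: TV^(γ−1) = const ⇒ T₂ = 389×(2.44)^0.200 = 465 K; PV^γ = const ⇒ P₂ = 5850 kPa.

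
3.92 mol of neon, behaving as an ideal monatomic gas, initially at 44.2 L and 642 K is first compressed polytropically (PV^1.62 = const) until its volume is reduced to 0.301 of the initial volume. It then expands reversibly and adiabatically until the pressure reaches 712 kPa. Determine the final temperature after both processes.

731 K

P₁ = nRT₁/V₁ = 3.92×8.314×642/44.2 = 473 kPa.
Step 1 — Polytropic n=1.62: T₂ = T₁(V₁/V₂)^(n−1) = 642×(3.32)^0.62 = 1350 K; P₂ = P₁(V₁/V₂)^n = 3310 kPa.
W = (P₁V₁−P₂V₂)/(n−1) = (473×44.2−3310×13.3)/0.62 = -37300 J.
ΔU = nCvΔT = 3.92×12.5×(1350−642) = 34700 J.
Q = ΔU + W = -2610 J.
State after step 1: P = 3310 kPa, V = 13.3 L, T = 1350 K.
Step 2 — Adiabatic: T₂/T₁ = (P₂/P₁)^((γ−1)/γ) ⇒ T₂ = 1350×(0.215)^0.400 = 731 K; V₂ = 33.5 L.
ΔU = nCvΔT = 3.92×12.5×(731−1350) = -30300 J.
Q = 0 for an adiabatic process, so W = −ΔU = 30300 J.
Net over both steps: W = -6960 J, Q = -2610 J, ΔU = 4340 J.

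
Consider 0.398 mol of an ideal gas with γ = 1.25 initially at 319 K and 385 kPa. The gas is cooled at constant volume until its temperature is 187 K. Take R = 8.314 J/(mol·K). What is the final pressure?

V₁ = nRT₁/P₁ = 0.398×8.314×319/385 = 2.74 L.
Isochoric: V stays 2.74 L; P/T = const ⇒ T₂ = 187 K, P₂ = 226 kPa.

226 kPa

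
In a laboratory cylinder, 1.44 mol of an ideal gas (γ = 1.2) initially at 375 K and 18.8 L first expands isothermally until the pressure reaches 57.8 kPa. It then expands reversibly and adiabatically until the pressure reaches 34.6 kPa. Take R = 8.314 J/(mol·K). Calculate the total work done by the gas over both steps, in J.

8210 J

P₁ = nRT₁/V₁ = 1.44×8.314×375/18.8 = 239 kPa.
Step 1 — Isothermal: T stays 375 K; PV = const ⇒ V₂ = 77.7 L, P₂ = 57.8 kPa.
ΔU = 0 (ideal gas, T constant).
W = nRT ln(V₂/V₁) = 1.44×8.314×375×ln(4.13) = 6370 J.
Q = ΔU + W = 6370 J.
State after step 1: P = 57.8 kPa, V = 77.7 L, T = 375 K.
Step 2 — Adiabatic: T₂/T₁ = (P₂/P₁)^((γ−1)/γ) ⇒ T₂ = 375×(0.599)^0.167 = 344 K; V₂ = 119 L.
ΔU = nCvΔT = 1.44×41.6×(344−375) = -1840 J.
Q = 0 for an adiabatic process, so W = −ΔU = 1840 J.
Net over both steps: W = 8210 J, Q = 6370 J, ΔU = -1840 J.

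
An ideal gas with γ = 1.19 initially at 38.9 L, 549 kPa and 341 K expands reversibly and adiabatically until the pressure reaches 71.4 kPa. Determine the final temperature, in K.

Adiabatic: T₂/T₁ = (P₂/P₁)^((γ−1)/γ) ⇒ T₂ = 341×(0.130)^0.160 = 246 K; V₂ = 216 L.

246 K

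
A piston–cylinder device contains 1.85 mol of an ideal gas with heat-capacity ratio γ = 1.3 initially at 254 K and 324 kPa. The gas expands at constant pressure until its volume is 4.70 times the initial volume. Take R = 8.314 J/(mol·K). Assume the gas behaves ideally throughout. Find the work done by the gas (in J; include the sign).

14500 J

V₁ = nRT₁/P₁ = 1.85×8.314×254/324 = 12.1 L.
Isobaric: P stays 324 kPa; V/T = const ⇒ T₂ = 1190 K, V₂ = 56.7 L.
W = PΔV = 324×(56.7−12.1) kPa·L = 14500 J.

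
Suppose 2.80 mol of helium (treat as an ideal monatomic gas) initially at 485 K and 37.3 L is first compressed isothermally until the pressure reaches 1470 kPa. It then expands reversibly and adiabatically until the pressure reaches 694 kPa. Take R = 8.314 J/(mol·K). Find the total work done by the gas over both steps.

P₁ = nRT₁/V₁ = 2.80×8.314×485/37.3 = 303 kPa.
Step 1 — Isothermal: T stays 485 K; PV = const ⇒ V₂ = 7.68 L, P₂ = 1470 kPa.
ΔU = 0 (ideal gas, T constant).
W = nRT ln(V₂/V₁) = 2.80×8.314×485×ln(0.206) = -17800 J.
Q = ΔU + W = -17800 J.
State after step 1: P = 1470 kPa, V = 7.68 L, T = 485 K.
Step 2 — Adiabatic: T₂/T₁ = (P₂/P₁)^((γ−1)/γ) ⇒ T₂ = 485×(0.472)^0.400 = 359 K; V₂ = 12.0 L.
ΔU = nCvΔT = 2.80×12.5×(359−485) = -4390 J.
Q = 0 for an adiabatic process, so W = −ΔU = 4390 J.
Net over both steps: W = -13500 J, Q = -17800 J, ΔU = -4390 J.

-13500 J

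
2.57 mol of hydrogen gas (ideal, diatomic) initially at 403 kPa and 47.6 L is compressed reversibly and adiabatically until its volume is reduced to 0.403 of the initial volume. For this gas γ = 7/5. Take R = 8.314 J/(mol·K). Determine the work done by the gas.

T₁ = P₁V₁/(nR) = 403×47.6/(2.57×8.314) = 898 K.
Adiabatic: TV^(γ−1) = const ⇒ T₂ = 898×(2.48)^0.400 = 1290 K; PV^γ = const ⇒ P₂ = 1440 kPa.
ΔU = nCvΔT = 2.57×20.8×(1290−898) = 21000 J.
Q = 0 for an adiabatic process, so W = −ΔU = -21000 J.

-21000 J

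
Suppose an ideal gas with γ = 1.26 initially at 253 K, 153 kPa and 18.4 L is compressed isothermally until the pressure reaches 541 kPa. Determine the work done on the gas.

3560 J

n = P₁V₁/(RT₁) = 153×18.4/(8.314×253) = 1.34 mol.
Isothermal: T stays 253 K; PV = const ⇒ V₂ = 5.20 L, P₂ = 541 kPa.
W = nRT ln(V₂/V₁) = 1.34×8.314×253×ln(0.283) = -3560 J.
Work done on the gas = −W_by = 3560 J.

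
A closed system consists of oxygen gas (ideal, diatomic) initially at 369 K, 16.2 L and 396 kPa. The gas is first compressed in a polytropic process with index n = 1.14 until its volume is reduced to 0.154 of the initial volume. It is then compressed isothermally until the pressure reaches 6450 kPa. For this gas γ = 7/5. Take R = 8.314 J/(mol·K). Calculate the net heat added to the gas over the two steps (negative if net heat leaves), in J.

n = P₁V₁/(RT₁) = 396×16.2/(8.314×369) = 2.09 mol.
Step 1 — Polytropic n=1.14: T₂ = T₁(V₁/V₂)^(n−1) = 369×(6.49)^0.14 = 479 K; P₂ = P₁(V₁/V₂)^n = 3340 kPa.
W = (P₁V₁−P₂V₂)/(n−1) = (396×16.2−3340×2.49)/0.14 = -13700 J.
ΔU = nCvΔT = 2.09×20.8×(479−369) = 4800 J.
Q = ΔU + W = -8920 J.
State after step 1: P = 3340 kPa, V = 2.49 L, T = 479 K.
Step 2 — Isothermal: T stays 479 K; PV = const ⇒ V₂ = 1.29 L, P₂ = 6450 kPa.
ΔU = 0 (ideal gas, T constant).
W = nRT ln(V₂/V₁) = 2.09×8.314×479×ln(0.518) = -5480 J.
Q = ΔU + W = -5480 J.
Net over both steps: W = -19200 J, Q = -14400 J, ΔU = 4800 J.

-14400 J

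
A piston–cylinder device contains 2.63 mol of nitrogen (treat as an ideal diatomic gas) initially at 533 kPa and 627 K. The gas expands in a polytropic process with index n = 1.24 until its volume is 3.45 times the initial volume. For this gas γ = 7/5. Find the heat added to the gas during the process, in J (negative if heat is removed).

V₁ = nRT₁/P₁ = 2.63×8.314×627/533 = 25.7 L.
Polytropic n=1.24: T₂ = T₁(V₁/V₂)^(n−1) = 627×(0.290)^0.24 = 466 K; P₂ = P₁(V₁/V₂)^n = 115 kPa.
W = (P₁V₁−P₂V₂)/(n−1) = (533×25.7−115×88.7)/0.24 = 14700 J.
ΔU = nCvΔT = 2.63×20.8×(466−627) = -8810 J.
Q = ΔU + W = 5870 J.

5870 J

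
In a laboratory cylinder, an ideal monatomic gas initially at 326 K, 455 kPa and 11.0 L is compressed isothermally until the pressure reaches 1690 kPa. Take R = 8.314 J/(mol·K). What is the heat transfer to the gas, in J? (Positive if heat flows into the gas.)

-6570 J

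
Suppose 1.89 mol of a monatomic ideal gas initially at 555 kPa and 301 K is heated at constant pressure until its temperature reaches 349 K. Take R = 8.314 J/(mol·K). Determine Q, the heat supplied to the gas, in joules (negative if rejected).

1890 J

V₁ = nRT₁/P₁ = 1.89×8.314×301/555 = 8.52 L.
Isobaric: P stays 555 kPa; V/T = const ⇒ T₂ = 349 K, V₂ = 9.88 L.
W = PΔV = 555×(9.88−8.52) kPa·L = 754 J.
ΔU = nCvΔT = 1.89×12.5×(349−301) = 1130 J.
Q = ΔU + W = nCpΔT = 1890 J.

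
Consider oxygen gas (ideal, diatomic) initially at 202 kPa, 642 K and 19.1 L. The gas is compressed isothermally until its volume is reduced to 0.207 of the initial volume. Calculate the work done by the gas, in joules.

n = P₁V₁/(RT₁) = 202×19.1/(8.314×642) = 0.723 mol.
Isothermal: T stays 642 K; PV = const ⇒ V₂ = 3.95 L, P₂ = 976 kPa.
W = nRT ln(V₂/V₁) = 0.723×8.314×642×ln(0.207) = -6080 J.

-6080 J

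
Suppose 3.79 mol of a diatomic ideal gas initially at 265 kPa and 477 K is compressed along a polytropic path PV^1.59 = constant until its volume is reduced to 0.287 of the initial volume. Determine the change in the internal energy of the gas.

V₁ = nRT₁/P₁ = 3.79×8.314×477/265 = 56.7 L.
Polytropic n=1.59: T₂ = T₁(V₁/V₂)^(n−1) = 477×(3.48)^0.59 = 996 K; P₂ = P₁(V₁/V₂)^n = 1930 kPa.
For an ideal gas ΔU = nCvΔT with Cv = (5/2)R = 20.8 J/(mol·K).
ΔU = 3.79×20.8×(996−477) = 40900 J.

40900 J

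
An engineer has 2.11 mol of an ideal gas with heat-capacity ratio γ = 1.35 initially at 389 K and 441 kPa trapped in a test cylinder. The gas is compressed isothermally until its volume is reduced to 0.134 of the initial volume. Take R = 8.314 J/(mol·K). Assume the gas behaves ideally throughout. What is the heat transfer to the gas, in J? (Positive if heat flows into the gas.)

V₁ = nRT₁/P₁ = 2.11×8.314×389/441 = 15.5 L.
Isothermal: T stays 389 K; PV = const ⇒ V₂ = 2.07 L, P₂ = 3290 kPa.
ΔU = 0 (ideal gas, T constant).
W = nRT ln(V₂/V₁) = 2.11×8.314×389×ln(0.134) = -13700 J.
Q = ΔU + W = -13700 J.

-13700 J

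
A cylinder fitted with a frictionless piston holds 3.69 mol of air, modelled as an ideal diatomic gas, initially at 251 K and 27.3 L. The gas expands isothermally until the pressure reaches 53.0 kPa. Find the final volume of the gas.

P₁ = nRT₁/V₁ = 3.69×8.314×251/27.3 = 282 kPa.
Isothermal: T stays 251 K; PV = const ⇒ V₂ = 145 L, P₂ = 53.0 kPa.

145 L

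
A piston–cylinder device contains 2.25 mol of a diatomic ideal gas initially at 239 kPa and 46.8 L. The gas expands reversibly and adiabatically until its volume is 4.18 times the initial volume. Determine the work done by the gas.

12200 J

T₁ = P₁V₁/(nR) = 239×46.8/(2.25×8.314) = 598 K.
Adiabatic: TV^(γ−1) = const ⇒ T₂ = 598×(0.239)^0.400 = 337 K; PV^γ = const ⇒ P₂ = 32.3 kPa.
ΔU = nCvΔT = 2.25×20.8×(337−598) = -12200 J.
Q = 0 for an adiabatic process, so W = −ΔU = 12200 J.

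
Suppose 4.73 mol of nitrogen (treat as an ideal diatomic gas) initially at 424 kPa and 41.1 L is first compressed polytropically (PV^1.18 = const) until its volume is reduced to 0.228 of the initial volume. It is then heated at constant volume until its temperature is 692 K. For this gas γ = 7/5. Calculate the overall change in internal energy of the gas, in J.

24500 J

T₁ = P₁V₁/(nR) = 424×41.1/(4.73×8.314) = 443 K.
Step 1 — Polytropic n=1.18: T₂ = T₁(V₁/V₂)^(n−1) = 443×(4.39)^0.18 = 578 K; P₂ = P₁(V₁/V₂)^n = 2430 kPa.
W = (P₁V₁−P₂V₂)/(n−1) = (424×41.1−2430×9.37)/0.18 = -29500 J.
ΔU = nCvΔT = 4.73×20.8×(578−443) = 13300 J.
Q = ΔU + W = -16200 J.
State after step 1: P = 2430 kPa, V = 9.37 L, T = 578 K.
Step 2 — Isochoric: V stays 9.37 L; P/T = const ⇒ T₂ = 692 K, P₂ = 2900 kPa.
W = 0 (no volume change).
ΔU = nCvΔT = 4.73×20.8×(692−578) = 11200 J.
Q = ΔU = 11200 J.
Net over both steps: W = -29500 J, Q = -5050 J, ΔU = 24500 J.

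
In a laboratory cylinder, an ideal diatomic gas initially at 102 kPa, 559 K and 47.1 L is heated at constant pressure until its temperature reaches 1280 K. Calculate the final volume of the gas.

108 L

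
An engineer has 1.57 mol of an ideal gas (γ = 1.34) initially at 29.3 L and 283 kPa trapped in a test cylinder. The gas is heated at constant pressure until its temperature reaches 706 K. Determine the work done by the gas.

T₁ = P₁V₁/(nR) = 283×29.3/(1.57×8.314) = 635 K.
Isobaric: P stays 283 kPa; V/T = const ⇒ T₂ = 706 K, V₂ = 32.6 L.
W = PΔV = 283×(32.6−29.3) kPa·L = 924 J.

924 J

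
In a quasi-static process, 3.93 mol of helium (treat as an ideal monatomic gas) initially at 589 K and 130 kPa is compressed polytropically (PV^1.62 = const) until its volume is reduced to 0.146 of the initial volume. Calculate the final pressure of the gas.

2940 kPa

V₁ = nRT₁/P₁ = 3.93×8.314×589/130 = 148 L.
Polytropic n=1.62: T₂ = T₁(V₁/V₂)^(n−1) = 589×(6.85)^0.62 = 1940 K; P₂ = P₁(V₁/V₂)^n = 2940 kPa.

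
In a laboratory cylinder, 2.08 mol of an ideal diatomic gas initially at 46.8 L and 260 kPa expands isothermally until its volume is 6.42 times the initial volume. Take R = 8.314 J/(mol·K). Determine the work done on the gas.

T₁ = P₁V₁/(nR) = 260×46.8/(2.08×8.314) = 704 K.
Isothermal: T stays 704 K; PV = const ⇒ V₂ = 300 L, P₂ = 40.5 kPa.
W = nRT ln(V₂/V₁) = 2.08×8.314×704×ln(6.42) = 22600 J.
Work done on the gas = −W_by = -22600 J.

-22600 J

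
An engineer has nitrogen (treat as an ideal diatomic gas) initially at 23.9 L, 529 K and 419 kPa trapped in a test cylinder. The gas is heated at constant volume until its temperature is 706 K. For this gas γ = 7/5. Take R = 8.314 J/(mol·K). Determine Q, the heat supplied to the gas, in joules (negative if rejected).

n = P₁V₁/(RT₁) = 419×23.9/(8.314×529) = 2.28 mol.
Isochoric: V stays 23.9 L; P/T = const ⇒ T₂ = 706 K, P₂ = 559 kPa.
W = 0 (no volume change).
ΔU = nCvΔT = 2.28×20.8×(706−529) = 8380 J.
Q = ΔU = 8380 J.

8380 J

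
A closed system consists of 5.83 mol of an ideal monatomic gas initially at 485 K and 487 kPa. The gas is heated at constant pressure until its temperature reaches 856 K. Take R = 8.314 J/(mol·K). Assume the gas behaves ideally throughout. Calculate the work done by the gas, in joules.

18000 J

V₁ = nRT₁/P₁ = 5.83×8.314×485/487 = 48.3 L.
Isobaric: P stays 487 kPa; V/T = const ⇒ T₂ = 856 K, V₂ = 85.2 L.
W = PΔV = 487×(85.2−48.3) kPa·L = 18000 J.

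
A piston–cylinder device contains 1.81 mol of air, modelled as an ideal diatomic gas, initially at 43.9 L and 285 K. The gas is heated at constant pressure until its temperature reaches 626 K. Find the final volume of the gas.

P₁ = nRT₁/V₁ = 1.81×8.314×285/43.9 = 97.7 kPa.
Isobaric: P stays 97.7 kPa; V/T = const ⇒ T₂ = 626 K, V₂ = 96.4 L.

96.4 L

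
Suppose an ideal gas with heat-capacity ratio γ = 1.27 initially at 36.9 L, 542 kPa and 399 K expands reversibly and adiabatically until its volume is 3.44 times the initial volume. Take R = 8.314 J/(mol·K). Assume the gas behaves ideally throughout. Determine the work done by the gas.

n = P₁V₁/(RT₁) = 542×36.9/(8.314×399) = 6.03 mol.
Adiabatic: TV^(γ−1) = const ⇒ T₂ = 399×(0.291)^0.270 = 286 K; PV^γ = const ⇒ P₂ = 113 kPa.
ΔU = nCvΔT = 6.03×30.8×(286−399) = -21000 J.
Q = 0 for an adiabatic process, so W = −ΔU = 21000 J.

21000 J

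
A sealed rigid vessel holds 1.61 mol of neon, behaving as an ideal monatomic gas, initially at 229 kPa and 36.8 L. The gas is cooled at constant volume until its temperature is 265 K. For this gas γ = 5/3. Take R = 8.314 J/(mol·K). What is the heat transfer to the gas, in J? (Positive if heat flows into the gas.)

T₁ = P₁V₁/(nR) = 229×36.8/(1.61×8.314) = 630 K.
Isochoric: V stays 36.8 L; P/T = const ⇒ T₂ = 265 K, P₂ = 96.4 kPa.
W = 0 (no volume change).
ΔU = nCvΔT = 1.61×12.5×(265−630) = -7320 J.
Q = ΔU = -7320 J.

-7320 J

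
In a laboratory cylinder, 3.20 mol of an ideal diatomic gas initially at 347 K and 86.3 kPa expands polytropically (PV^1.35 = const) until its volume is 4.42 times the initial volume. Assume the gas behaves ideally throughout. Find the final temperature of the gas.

206 K

V₁ = nRT₁/P₁ = 3.20×8.314×347/86.3 = 107 L.
Polytropic n=1.35: T₂ = T₁(V₁/V₂)^(n−1) = 347×(0.226)^0.35 = 206 K; P₂ = P₁(V₁/V₂)^n = 11.6 kPa.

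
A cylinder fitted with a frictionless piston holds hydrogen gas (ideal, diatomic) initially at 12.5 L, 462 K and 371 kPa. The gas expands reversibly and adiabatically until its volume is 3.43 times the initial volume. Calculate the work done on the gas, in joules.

n = P₁V₁/(RT₁) = 371×12.5/(8.314×462) = 1.21 mol.
Adiabatic: TV^(γ−1) = const ⇒ T₂ = 462×(0.292)^0.400 = 282 K; PV^γ = const ⇒ P₂ = 66.1 kPa.
ΔU = nCvΔT = 1.21×20.8×(282−462) = -4510 J.
Q = 0 for an adiabatic process, so W = −ΔU = 4510 J.
Work done on the gas = −W_by = -4510 J.

-4510 J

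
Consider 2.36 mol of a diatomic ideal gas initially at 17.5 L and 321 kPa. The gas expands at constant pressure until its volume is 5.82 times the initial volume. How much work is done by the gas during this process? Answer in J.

T₁ = P₁V₁/(nR) = 321×17.5/(2.36×8.314) = 286 K.
Isobaric: P stays 321 kPa; V/T = const ⇒ T₂ = 1670 K, V₂ = 102 L.
W = PΔV = 321×(102−17.5) kPa·L = 27100 J.

27100 J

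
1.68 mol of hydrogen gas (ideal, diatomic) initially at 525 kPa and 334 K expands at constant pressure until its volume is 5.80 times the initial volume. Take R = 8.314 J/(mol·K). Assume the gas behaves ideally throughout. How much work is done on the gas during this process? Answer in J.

-22400 J

V₁ = nRT₁/P₁ = 1.68×8.314×334/525 = 8.89 L.
Isobaric: P stays 525 kPa; V/T = const ⇒ T₂ = 1940 K, V₂ = 51.5 L.
W = PΔV = 525×(51.5−8.89) kPa·L = 22400 J.
Work done on the gas = −W_by = -22400 J.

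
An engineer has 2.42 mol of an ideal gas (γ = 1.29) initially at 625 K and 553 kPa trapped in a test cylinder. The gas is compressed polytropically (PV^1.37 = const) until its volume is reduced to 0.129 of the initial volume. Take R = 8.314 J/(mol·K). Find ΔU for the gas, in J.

V₁ = nRT₁/P₁ = 2.42×8.314×625/553 = 22.7 L.
Polytropic n=1.37: T₂ = T₁(V₁/V₂)^(n−1) = 625×(7.75)^0.37 = 1330 K; P₂ = P₁(V₁/V₂)^n = 9150 kPa.
For an ideal gas ΔU = nCvΔT with Cv = R/(γ−1) = 28.7 J/(mol·K).
ΔU = 2.42×28.7×(1330−625) = 49100 J.

49100 J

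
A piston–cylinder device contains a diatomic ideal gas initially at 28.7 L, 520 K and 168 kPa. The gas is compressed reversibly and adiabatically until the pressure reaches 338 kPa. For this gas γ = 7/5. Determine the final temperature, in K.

Adiabatic: T₂/T₁ = (P₂/P₁)^((γ−1)/γ) ⇒ T₂ = 520×(2.01)^0.286 = 635 K; V₂ = 17.4 L.

635 K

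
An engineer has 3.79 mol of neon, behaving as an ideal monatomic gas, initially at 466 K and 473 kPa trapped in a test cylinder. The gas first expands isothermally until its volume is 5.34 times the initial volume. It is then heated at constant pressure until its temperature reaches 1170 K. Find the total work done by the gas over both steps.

V₁ = nRT₁/P₁ = 3.79×8.314×466/473 = 31.0 L.
Step 1 — Isothermal: T stays 466 K; PV = const ⇒ V₂ = 166 L, P₂ = 88.6 kPa.
ΔU = 0 (ideal gas, T constant).
W = nRT ln(V₂/V₁) = 3.79×8.314×466×ln(5.34) = 24600 J.
Q = ΔU + W = 24600 J.
State after step 1: P = 88.6 kPa, V = 166 L, T = 466 K.
Step 2 — Isobaric: P stays 88.6 kPa; V/T = const ⇒ T₂ = 1170 K, V₂ = 416 L.
W = PΔV = 88.6×(416−166) kPa·L = 22200 J.
ΔU = nCvΔT = 3.79×12.5×(1170−466) = 33300 J.
Q = ΔU + W = nCpΔT = 55500 J.
Net over both steps: W = 46800 J, Q = 80100 J, ΔU = 33300 J.

46800 J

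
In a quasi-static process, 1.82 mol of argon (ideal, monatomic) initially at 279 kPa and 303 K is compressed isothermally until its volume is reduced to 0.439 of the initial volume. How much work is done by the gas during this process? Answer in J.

-3770 J

V₁ = nRT₁/P₁ = 1.82×8.314×303/279 = 16.4 L.
Isothermal: T stays 303 K; PV = const ⇒ V₂ = 7.21 L, P₂ = 636 kPa.
W = nRT ln(V₂/V₁) = 1.82×8.314×303×ln(0.439) = -3770 J.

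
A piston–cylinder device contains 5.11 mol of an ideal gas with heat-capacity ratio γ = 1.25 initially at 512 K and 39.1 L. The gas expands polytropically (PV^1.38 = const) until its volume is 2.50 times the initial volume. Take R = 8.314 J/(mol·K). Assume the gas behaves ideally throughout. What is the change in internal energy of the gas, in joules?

-25600 J

P₁ = nRT₁/V₁ = 5.11×8.314×512/39.1 = 556 kPa.
Polytropic n=1.38: T₂ = T₁(V₁/V₂)^(n−1) = 512×(0.400)^0.38 = 361 K; P₂ = P₁(V₁/V₂)^n = 157 kPa.
For an ideal gas ΔU = nCvΔT with Cv = R/(γ−1) = 33.3 J/(mol·K).
ΔU = 5.11×33.3×(361−512) = -25600 J.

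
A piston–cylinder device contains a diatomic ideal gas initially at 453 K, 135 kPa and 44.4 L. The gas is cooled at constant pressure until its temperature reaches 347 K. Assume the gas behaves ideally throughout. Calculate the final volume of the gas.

34.0 L

Isobaric: P stays 135 kPa; V/T = const ⇒ T₂ = 347 K, V₂ = 34.0 L.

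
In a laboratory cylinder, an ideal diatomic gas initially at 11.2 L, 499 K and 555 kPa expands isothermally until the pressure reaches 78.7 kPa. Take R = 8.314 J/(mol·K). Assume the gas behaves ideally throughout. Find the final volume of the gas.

Isothermal: T stays 499 K; PV = const ⇒ V₂ = 79.0 L, P₂ = 78.7 kPa.

79.0 L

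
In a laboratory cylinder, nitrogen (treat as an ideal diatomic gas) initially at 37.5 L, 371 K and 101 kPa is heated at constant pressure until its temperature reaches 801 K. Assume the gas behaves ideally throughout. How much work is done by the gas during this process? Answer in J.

4390 J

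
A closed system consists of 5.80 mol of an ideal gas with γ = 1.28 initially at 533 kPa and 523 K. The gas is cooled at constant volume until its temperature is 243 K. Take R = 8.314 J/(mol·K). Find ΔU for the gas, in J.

-48200 J

V₁ = nRT₁/P₁ = 5.80×8.314×523/533 = 47.3 L.
Isochoric: V stays 47.3 L; P/T = const ⇒ T₂ = 243 K, P₂ = 248 kPa.
For an ideal gas ΔU = nCvΔT with Cv = R/(γ−1) = 29.7 J/(mol·K).
ΔU = 5.80×29.7×(243−523) = -48200 J.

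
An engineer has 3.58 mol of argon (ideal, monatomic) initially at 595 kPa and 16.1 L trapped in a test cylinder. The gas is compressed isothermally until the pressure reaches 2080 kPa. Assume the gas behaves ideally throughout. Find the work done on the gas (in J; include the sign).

12000 J

T₁ = P₁V₁/(nR) = 595×16.1/(3.58×8.314) = 322 K.
Isothermal: T stays 322 K; PV = const ⇒ V₂ = 4.61 L, P₂ = 2080 kPa.
W = nRT ln(V₂/V₁) = 3.58×8.314×322×ln(0.286) = -12000 J.
Work done on the gas = −W_by = 12000 J.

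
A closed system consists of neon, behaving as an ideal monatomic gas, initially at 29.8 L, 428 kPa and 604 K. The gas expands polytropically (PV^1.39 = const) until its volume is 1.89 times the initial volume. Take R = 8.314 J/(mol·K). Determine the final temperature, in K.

471 K

Polytropic n=1.39: T₂ = T₁(V₁/V₂)^(n−1) = 604×(0.529)^0.39 = 471 K; P₂ = P₁(V₁/V₂)^n = 177 kPa.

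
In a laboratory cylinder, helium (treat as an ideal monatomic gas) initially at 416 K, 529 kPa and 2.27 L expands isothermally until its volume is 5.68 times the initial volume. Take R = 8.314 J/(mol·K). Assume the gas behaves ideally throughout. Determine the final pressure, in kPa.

93.1 kPa

Isothermal: T stays 416 K; PV = const ⇒ V₂ = 12.9 L, P₂ = 93.1 kPa.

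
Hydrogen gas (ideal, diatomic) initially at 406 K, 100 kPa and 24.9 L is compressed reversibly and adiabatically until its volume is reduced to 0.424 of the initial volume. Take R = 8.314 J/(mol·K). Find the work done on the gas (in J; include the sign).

n = P₁V₁/(RT₁) = 100×24.9/(8.314×406) = 0.738 mol.
Adiabatic: TV^(γ−1) = const ⇒ T₂ = 406×(2.36)^0.400 = 572 K; PV^γ = const ⇒ P₂ = 332 kPa.
ΔU = nCvΔT = 0.738×20.8×(572−406) = 2550 J.
Q = 0 for an adiabatic process, so W = −ΔU = -2550 J.
Work done on the gas = −W_by = 2550 J.

2550 J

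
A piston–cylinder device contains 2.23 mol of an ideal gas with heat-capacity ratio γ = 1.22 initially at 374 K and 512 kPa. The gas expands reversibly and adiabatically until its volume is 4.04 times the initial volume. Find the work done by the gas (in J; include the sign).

8340 J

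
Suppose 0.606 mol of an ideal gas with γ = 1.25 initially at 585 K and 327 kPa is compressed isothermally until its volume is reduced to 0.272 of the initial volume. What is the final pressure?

1200 kPa

V₁ = nRT₁/P₁ = 0.606×8.314×585/327 = 9.01 L.
Isothermal: T stays 585 K; PV = const ⇒ V₂ = 2.45 L, P₂ = 1200 kPa.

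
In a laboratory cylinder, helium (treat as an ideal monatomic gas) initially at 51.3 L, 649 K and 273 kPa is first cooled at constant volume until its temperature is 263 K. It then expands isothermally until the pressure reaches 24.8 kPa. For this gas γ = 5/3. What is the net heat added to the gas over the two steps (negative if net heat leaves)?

-4010 J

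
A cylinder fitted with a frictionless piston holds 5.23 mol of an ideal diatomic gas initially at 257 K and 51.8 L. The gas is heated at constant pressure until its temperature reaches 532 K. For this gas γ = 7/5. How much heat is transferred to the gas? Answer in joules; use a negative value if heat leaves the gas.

41900 J

P₁ = nRT₁/V₁ = 5.23×8.314×257/51.8 = 216 kPa.
Isobaric: P stays 216 kPa; V/T = const ⇒ T₂ = 532 K, V₂ = 107 L.
W = PΔV = 216×(107−51.8) kPa·L = 12000 J.
ΔU = nCvΔT = 5.23×20.8×(532−257) = 29900 J.
Q = ΔU + W = nCpΔT = 41900 J.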